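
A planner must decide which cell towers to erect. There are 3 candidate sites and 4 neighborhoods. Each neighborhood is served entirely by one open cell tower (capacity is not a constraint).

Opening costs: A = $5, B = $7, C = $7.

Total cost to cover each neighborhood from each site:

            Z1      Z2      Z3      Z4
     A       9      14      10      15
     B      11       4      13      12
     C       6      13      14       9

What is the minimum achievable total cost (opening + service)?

Minimum total cost: 46

For any fixed open set, each neighborhood goes to its cheapest open site; total = fixed + service.
{B, C}: Z1→C 6, Z2→B 4, Z3→B 13, Z4→C 9. Service 32; fixed 14; total 46.
{A, B}: service 35 + fixed 12 = 47
{B}: service 40 + fixed 7 = 47
{A, B, C}: Z1→C 6, Z2→B 4, Z3→A 10, Z4→C 9. Service 29; fixed 19; total 48.
(All 7 nonempty subsets were checked; B and C is lowest.)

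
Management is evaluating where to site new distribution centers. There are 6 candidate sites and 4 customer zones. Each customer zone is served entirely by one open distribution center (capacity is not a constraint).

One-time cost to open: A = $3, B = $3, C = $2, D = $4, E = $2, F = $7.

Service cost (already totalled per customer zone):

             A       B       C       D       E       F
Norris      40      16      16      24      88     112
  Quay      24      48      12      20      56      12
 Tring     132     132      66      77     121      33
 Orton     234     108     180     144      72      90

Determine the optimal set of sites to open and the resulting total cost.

Open C, E and F; minimum total cost 144.

For any fixed open set, each customer zone goes to its cheapest open site; total = fixed + service.
{C, E, F}: Norris→C 16, Quay→C 12, Tring→F 33, Orton→E 72. Service 133; fixed 11; total 144.
{B, E, F}: service 133 + fixed 12 = 145
{A, C, E, F}: Norris→C 16, Quay→C 12, Tring→F 33, Orton→E 72. Service 133; fixed 14; total 147.
{A, B, C, D, E, F}: Norris→B 16, Quay→C 12, Tring→F 33, Orton→E 72. Service 133; fixed 21; total 154.
No other subset beats 144.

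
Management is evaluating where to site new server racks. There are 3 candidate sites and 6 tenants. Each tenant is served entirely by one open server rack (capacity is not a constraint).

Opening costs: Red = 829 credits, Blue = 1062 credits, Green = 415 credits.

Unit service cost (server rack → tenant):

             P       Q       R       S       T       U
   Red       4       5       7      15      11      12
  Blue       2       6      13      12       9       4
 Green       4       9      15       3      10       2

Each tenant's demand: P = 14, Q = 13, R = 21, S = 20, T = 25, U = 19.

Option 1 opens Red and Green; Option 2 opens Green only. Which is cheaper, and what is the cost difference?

Option 2 is cheaper by 609.

Option 1: {Red, Green}: P→Red 4·14=56, Q→Red 5·13=65, R→Red 7·21=147, S→Green 3·20=60, T→Green 10·25=250, U→Green 2·19=38. Service 616; fixed 1244; total 1860.
Option 2: {Green}: P→Green 4·14=56, Q→Green 9·13=117, R→Green 15·21=315, S→Green 3·20=60, T→Green 10·25=250, U→Green 2·19=38. Service 836; fixed 415; total 1251.
Difference: |1860 − 1251| = 609.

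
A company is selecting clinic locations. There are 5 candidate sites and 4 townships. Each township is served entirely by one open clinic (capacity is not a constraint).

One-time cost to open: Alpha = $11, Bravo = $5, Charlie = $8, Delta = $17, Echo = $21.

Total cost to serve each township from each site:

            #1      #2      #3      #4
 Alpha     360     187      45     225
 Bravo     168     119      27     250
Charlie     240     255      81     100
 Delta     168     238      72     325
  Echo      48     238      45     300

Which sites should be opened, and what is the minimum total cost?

For any fixed open set, each township goes to its cheapest open site; total = fixed + service.
{Bravo, Charlie, Echo}: #1→Echo 48, #2→Bravo 119, #3→Bravo 27, #4→Charlie 100. Service 294; fixed 34; total 328.
{Alpha, Bravo, Charlie, Echo}: #1→Echo 48, #2→Bravo 119, #3→Bravo 27, #4→Charlie 100. Service 294; fixed 45; total 339.
{Bravo, Charlie, Delta, Echo}: service 294 + fixed 51 = 345
{Alpha, Bravo, Charlie, Delta, Echo}: #1→Echo 48, #2→Bravo 119, #3→Bravo 27, #4→Charlie 100. Service 294; fixed 62; total 356.
No other subset beats 328.

Open Bravo, Charlie and Echo; minimum total cost 328.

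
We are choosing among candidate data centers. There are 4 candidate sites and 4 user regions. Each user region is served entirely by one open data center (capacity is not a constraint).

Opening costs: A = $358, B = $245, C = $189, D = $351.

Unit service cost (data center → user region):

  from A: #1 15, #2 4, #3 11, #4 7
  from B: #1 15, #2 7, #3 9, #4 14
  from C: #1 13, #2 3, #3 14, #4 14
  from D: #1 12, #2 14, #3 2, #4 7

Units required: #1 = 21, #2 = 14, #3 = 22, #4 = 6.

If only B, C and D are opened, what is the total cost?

Total cost: 1165

Each user region is assigned to its cheapest site among the open ones.
{B, C, D}: #1→D 12·21=252, #2→C 3·14=42, #3→D 2·22=44, #4→D 7·6=42. Service 380; fixed 785; total 1165.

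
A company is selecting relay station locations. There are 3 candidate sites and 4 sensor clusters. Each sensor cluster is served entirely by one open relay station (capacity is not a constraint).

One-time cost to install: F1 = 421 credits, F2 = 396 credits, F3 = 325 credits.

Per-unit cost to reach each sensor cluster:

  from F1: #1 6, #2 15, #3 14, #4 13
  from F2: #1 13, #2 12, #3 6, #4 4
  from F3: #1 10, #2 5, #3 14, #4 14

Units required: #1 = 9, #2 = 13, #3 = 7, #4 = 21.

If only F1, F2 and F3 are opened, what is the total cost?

Each sensor cluster is assigned to its cheapest site among the open ones.
{F1, F2, F3}: #1→F1 6·9=54, #2→F3 5·13=65, #3→F2 6·7=42, #4→F2 4·21=84. Service 245; fixed 1142; total 1387.

Total cost: 1387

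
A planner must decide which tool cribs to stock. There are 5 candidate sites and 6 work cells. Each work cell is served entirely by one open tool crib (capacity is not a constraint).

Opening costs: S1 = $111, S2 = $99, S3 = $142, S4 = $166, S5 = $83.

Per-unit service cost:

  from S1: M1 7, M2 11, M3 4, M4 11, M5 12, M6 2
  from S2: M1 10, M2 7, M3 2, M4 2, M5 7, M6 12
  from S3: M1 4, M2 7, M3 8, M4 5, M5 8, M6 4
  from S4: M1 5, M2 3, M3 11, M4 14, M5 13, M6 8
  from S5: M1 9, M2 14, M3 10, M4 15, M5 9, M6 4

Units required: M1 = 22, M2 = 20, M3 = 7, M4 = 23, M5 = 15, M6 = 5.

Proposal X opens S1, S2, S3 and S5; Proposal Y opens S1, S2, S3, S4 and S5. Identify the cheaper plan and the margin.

Proposal X is cheaper by 86.

Proposal X: {S1, S2, S3, S5}: M1→S3 4·22=88, M2→S2 7·20=140, M3→S2 2·7=14, M4→S2 2·23=46, M5→S2 7·15=105, M6→S1 2·5=10. Service 403; fixed 435; total 838.
Proposal Y: {S1, S2, S3, S4, S5}: M1→S3 4·22=88, M2→S4 3·20=60, M3→S2 2·7=14, M4→S2 2·23=46, M5→S2 7·15=105, M6→S1 2·5=10. Service 323; fixed 601; total 924.
Difference: |838 − 924| = 86.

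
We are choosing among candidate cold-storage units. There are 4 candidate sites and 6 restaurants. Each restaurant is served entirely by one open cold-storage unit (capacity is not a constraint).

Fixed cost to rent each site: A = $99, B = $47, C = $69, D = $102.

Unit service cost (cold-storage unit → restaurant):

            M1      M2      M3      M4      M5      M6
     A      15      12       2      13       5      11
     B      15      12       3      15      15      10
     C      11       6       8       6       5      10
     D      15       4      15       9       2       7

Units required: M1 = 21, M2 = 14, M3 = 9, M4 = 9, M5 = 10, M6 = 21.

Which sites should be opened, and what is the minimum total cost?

Open C and D; minimum total cost 751.

For any fixed open set, each restaurant goes to its cheapest open site; total = fixed + service.
{C, D}: M1→C 11·21=231, M2→D 4·14=56, M3→C 8·9=72, M4→C 6·9=54, M5→D 2·10=20, M6→D 7·21=147. Service 580; fixed 171; total 751.
{B, C, D}: M1→C 11·21=231, M2→D 4·14=56, M3→B 3·9=27, M4→C 6·9=54, M5→D 2·10=20, M6→D 7·21=147. Service 535; fixed 218; total 753.
{C}: service 701 + fixed 69 = 770
{A, B, C, D}: service 526 + fixed 317 = 843
No other subset beats 751.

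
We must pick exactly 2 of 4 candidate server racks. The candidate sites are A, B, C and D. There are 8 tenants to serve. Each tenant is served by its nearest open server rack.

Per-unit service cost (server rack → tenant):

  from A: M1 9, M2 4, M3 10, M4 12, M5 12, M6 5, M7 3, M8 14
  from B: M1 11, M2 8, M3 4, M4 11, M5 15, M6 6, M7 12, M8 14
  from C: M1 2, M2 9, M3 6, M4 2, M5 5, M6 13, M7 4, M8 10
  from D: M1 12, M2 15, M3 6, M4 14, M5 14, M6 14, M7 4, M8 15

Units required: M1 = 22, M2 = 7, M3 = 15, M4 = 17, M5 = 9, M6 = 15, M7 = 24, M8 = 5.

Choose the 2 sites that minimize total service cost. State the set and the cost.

Choose A and C; total service cost 438.

With exactly 2 open, each tenant uses its cheapest among the chosen.
{A, C}: M1→C 2·22=44, M2→A 4·7=28, M3→C 6·15=90, M4→C 2·17=34, M5→C 5·9=45, M6→A 5·15=75, M7→A 3·24=72, M8→C 10·5=50. Service cost 438.
{B, C}: service cost 475
{C, D}: service cost 617
Among all 6 size-2 choices, {A, C} is lowest.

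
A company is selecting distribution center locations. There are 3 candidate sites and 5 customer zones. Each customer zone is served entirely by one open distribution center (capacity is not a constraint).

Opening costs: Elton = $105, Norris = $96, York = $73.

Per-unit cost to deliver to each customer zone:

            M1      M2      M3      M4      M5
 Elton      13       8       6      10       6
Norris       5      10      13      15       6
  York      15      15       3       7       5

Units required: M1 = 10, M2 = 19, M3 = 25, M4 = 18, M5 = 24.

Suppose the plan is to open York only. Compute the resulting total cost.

Total cost: 829

Each customer zone is assigned to its cheapest site among the open ones.
{York}: M1→York 15·10=150, M2→York 15·19=285, M3→York 3·25=75, M4→York 7·18=126, M5→York 5·24=120. Service 756; fixed 73; total 829.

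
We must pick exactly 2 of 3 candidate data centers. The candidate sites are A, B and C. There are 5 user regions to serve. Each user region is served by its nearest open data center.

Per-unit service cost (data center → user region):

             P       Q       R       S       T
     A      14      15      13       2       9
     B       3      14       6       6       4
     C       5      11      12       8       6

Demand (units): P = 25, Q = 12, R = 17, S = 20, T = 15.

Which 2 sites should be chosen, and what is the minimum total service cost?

With exactly 2 open, each user region uses its cheapest among the chosen.
{A, B}: P→B 3·25=75, Q→B 14·12=168, R→B 6·17=102, S→A 2·20=40, T→B 4·15=60. Service cost 445.
{B, C}: service cost 489
{A, C}: service cost 591
Among all 3 size-2 choices, {A, B} is lowest.

Choose A and B; total service cost 445.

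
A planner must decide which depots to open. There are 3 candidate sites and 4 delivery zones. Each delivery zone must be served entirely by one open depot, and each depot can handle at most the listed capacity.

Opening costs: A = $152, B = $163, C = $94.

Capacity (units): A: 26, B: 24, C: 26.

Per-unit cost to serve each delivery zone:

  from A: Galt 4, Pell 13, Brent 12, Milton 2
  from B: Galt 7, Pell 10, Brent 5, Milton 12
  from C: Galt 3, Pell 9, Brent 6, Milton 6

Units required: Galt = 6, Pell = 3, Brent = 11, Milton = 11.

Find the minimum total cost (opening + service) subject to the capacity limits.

Open {A, C}: Galt→C 3·6=18, Pell→C 9·3=27, Brent→C 6·11=66, Milton→A 2·11=22.
Loads: A carries 11/26, C carries 20/26. Service 133; fixed 246; total 379.
Next best feasible plan costs 385.

Minimum total cost: 379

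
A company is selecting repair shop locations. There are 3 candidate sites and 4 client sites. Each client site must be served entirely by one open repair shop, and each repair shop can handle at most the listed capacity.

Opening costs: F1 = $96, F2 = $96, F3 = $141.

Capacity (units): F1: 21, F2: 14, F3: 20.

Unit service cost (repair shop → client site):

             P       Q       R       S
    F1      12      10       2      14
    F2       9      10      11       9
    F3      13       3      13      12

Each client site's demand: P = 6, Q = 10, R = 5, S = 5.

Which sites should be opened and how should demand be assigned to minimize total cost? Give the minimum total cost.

Minimum total cost: 401

Open {F1, F2}: P→F2 9·6=54, Q→F1 10·10=100, R→F1 2·5=10, S→F2 9·5=45.
Loads: F1 carries 15/21, F2 carries 11/14. Service 209; fixed 192; total 401.
Next best feasible plan costs 409.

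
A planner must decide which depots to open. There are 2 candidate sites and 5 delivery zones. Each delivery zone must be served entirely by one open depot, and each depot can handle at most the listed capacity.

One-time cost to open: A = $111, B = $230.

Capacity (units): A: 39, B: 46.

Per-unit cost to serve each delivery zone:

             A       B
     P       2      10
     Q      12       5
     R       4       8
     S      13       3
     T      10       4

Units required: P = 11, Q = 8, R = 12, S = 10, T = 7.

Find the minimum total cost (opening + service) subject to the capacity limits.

Open {A, B}: P→A 2·11=22, Q→B 5·8=40, R→A 4·12=48, S→B 3·10=30, T→B 4·7=28.
Loads: A carries 23/39, B carries 25/46. Service 168; fixed 341; total 509.
Next best feasible plan costs 551.

Minimum total cost: 509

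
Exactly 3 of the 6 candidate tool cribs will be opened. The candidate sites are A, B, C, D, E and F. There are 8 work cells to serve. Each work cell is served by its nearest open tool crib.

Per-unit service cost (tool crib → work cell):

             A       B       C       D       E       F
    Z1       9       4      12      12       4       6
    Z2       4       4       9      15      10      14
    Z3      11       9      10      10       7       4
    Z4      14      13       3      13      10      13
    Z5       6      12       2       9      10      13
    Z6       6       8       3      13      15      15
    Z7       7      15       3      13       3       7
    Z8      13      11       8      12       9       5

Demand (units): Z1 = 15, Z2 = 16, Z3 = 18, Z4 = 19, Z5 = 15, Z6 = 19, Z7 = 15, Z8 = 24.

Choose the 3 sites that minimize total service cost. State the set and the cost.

Choose B, C and F; total service cost 505.

With exactly 3 open, each work cell uses its cheapest among the chosen.
{B, C, F}: Z1→B 4·15=60, Z2→B 4·16=64, Z3→F 4·18=72, Z4→C 3·19=57, Z5→C 2·15=30, Z6→C 3·19=57, Z7→C 3·15=45, Z8→F 5·24=120. Service cost 505.
{A, C, F}: service cost 535
{C, E, F}: service cost 585
Among all 20 size-3 choices, {B, C, F} is lowest.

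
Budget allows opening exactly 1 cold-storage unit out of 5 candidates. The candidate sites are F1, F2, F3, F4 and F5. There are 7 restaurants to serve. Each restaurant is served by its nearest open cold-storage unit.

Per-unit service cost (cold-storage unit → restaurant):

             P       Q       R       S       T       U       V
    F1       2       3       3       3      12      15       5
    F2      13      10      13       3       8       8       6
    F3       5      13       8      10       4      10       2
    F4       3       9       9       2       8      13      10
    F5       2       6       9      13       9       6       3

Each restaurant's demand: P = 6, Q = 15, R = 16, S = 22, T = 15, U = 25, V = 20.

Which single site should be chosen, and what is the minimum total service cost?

Choose F1 only; total service cost 826.

With exactly 1 open, each restaurant uses its cheapest among the chosen.
{F1}: P→F1 2·6=12, Q→F1 3·15=45, R→F1 3·16=48, S→F1 3·22=66, T→F1 12·15=180, U→F1 15·25=375, V→F1 5·20=100. Service cost 826.
{F5}: service cost 877
{F3}: service cost 923
Among all 5 size-1 choices, {F1} is lowest.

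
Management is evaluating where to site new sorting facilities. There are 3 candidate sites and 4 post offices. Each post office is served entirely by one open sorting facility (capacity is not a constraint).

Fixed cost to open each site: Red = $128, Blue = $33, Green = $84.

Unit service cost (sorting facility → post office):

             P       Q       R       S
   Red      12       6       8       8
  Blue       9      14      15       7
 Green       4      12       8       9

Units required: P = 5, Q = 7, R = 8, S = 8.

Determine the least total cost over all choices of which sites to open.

Minimum total cost: 324

For any fixed open set, each post office goes to its cheapest open site; total = fixed + service.
{Green}: P→Green 4·5=20, Q→Green 12·7=84, R→Green 8·8=64, S→Green 9·8=72. Service 240; fixed 84; total 324.
{Blue, Green}: service 224 + fixed 117 = 341
{Blue}: P→Blue 9·5=45, Q→Blue 14·7=98, R→Blue 15·8=120, S→Blue 7·8=56. Service 319; fixed 33; total 352.
{Red, Blue, Green}: service 182 + fixed 245 = 427
No other subset beats 324.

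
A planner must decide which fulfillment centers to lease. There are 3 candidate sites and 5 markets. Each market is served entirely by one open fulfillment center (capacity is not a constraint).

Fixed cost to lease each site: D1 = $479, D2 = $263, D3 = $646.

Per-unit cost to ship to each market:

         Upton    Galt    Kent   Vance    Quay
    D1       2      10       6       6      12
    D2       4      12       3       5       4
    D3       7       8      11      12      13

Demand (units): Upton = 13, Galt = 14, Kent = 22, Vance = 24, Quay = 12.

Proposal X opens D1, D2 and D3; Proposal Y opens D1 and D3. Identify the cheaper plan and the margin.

Proposal Y is cheaper by 77.

Proposal X: {D1, D2, D3}: Upton→D1 2·13=26, Galt→D3 8·14=112, Kent→D2 3·22=66, Vance→D2 5·24=120, Quay→D2 4·12=48. Service 372; fixed 1388; total 1760.
Proposal Y: {D1, D3}: Upton→D1 2·13=26, Galt→D3 8·14=112, Kent→D1 6·22=132, Vance→D1 6·24=144, Quay→D1 12·12=144. Service 558; fixed 1125; total 1683.
Difference: |1760 − 1683| = 77.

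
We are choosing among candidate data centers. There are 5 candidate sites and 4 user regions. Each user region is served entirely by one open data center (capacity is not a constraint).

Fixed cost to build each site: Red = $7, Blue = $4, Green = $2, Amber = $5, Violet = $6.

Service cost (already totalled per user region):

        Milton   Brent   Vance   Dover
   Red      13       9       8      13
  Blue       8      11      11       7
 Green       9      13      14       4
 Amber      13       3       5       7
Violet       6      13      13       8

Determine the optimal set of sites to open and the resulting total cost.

Open Green and Amber; minimum total cost 28.

For any fixed open set, each user region goes to its cheapest open site; total = fixed + service.
{Green, Amber}: Milton→Green 9, Brent→Amber 3, Vance→Amber 5, Dover→Green 4. Service 21; fixed 7; total 28.
{Blue, Green, Amber}: service 20 + fixed 11 = 31
{Green, Amber, Violet}: Milton→Violet 6, Brent→Amber 3, Vance→Amber 5, Dover→Green 4. Service 18; fixed 13; total 31.
{Red, Blue, Green, Amber, Violet}: service 18 + fixed 24 = 42
No other subset beats 28.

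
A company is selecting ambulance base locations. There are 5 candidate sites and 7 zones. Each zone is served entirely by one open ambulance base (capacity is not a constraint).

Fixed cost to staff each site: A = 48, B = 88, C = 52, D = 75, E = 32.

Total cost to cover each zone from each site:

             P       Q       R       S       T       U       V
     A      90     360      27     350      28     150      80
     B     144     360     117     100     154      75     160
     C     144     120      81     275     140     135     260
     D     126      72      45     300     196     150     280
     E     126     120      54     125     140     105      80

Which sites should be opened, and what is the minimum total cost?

For any fixed open set, each zone goes to its cheapest open site; total = fixed + service.
{A, E}: P→A 90, Q→E 120, R→A 27, S→E 125, T→A 28, U→E 105, V→A 80. Service 575; fixed 80; total 655.
{A, D, E}: service 527 + fixed 155 = 682
{A, B, D}: P→A 90, Q→D 72, R→A 27, S→B 100, T→A 28, U→B 75, V→A 80. Service 472; fixed 211; total 683.
{A, B, C, D, E}: service 472 + fixed 295 = 767
No other subset beats 655.

Open A and E; minimum total cost 655.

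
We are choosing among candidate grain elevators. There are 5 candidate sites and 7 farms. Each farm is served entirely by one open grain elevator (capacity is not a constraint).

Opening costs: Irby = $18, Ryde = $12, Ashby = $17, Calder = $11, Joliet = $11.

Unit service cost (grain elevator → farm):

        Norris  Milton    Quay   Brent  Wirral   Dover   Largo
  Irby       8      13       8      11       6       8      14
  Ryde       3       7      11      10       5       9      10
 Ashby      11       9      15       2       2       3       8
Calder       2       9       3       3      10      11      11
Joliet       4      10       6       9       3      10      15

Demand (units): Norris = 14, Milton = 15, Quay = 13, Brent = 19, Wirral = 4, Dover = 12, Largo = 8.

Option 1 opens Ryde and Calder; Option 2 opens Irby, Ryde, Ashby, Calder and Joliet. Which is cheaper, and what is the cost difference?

Option 2 is cheaper by 73.

Option 1: {Ryde, Calder}: Norris→Calder 2·14=28, Milton→Ryde 7·15=105, Quay→Calder 3·13=39, Brent→Calder 3·19=57, Wirral→Ryde 5·4=20, Dover→Ryde 9·12=108, Largo→Ryde 10·8=80. Service 437; fixed 23; total 460.
Option 2: {Irby, Ryde, Ashby, Calder, Joliet}: Norris→Calder 2·14=28, Milton→Ryde 7·15=105, Quay→Calder 3·13=39, Brent→Ashby 2·19=38, Wirral→Ashby 2·4=8, Dover→Ashby 3·12=36, Largo→Ashby 8·8=64. Service 318; fixed 69; total 387.
Difference: |460 − 387| = 73.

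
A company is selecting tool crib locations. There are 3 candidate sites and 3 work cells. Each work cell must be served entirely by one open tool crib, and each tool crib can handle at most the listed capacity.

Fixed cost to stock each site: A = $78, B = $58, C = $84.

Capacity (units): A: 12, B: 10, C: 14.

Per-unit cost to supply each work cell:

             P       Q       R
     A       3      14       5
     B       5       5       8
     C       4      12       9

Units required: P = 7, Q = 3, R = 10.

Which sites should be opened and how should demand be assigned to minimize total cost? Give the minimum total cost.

Minimum total cost: 236

Open {A, B}: P→B 5·7=35, Q→B 5·3=15, R→A 5·10=50.
Loads: A carries 10/12, B carries 10/10. Service 100; fixed 136; total 236.
Next best feasible plan costs 276.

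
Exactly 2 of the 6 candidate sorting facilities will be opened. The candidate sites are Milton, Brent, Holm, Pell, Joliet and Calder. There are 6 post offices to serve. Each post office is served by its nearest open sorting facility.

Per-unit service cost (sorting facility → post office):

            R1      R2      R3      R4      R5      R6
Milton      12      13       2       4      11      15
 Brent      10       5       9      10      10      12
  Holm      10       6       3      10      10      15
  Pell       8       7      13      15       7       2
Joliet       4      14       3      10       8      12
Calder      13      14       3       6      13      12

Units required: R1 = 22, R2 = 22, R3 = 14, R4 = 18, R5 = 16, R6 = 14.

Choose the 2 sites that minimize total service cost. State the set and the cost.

With exactly 2 open, each post office uses its cheapest among the chosen.
{Milton, Pell}: R1→Pell 8·22=176, R2→Pell 7·22=154, R3→Milton 2·14=28, R4→Milton 4·18=72, R5→Pell 7·16=112, R6→Pell 2·14=28. Service cost 570.
{Pell, Joliet}: service cost 604
{Pell, Calder}: service cost 620
Among all 15 size-2 choices, {Milton, Pell} is lowest.

Choose Milton and Pell; total service cost 570.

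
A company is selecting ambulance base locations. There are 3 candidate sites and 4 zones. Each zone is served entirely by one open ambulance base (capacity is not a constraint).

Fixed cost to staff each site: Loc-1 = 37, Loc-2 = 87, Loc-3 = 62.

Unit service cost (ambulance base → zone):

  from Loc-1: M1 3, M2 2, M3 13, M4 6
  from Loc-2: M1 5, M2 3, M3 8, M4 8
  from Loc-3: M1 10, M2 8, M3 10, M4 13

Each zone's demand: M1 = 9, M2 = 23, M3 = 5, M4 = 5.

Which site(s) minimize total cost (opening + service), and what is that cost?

For any fixed open set, each zone goes to its cheapest open site; total = fixed + service.
{Loc-1}: M1→Loc-1 3·9=27, M2→Loc-1 2·23=46, M3→Loc-1 13·5=65, M4→Loc-1 6·5=30. Service 168; fixed 37; total 205.
{Loc-1, Loc-3}: service 153 + fixed 99 = 252
{Loc-1, Loc-2}: M1→Loc-1 3·9=27, M2→Loc-1 2·23=46, M3→Loc-2 8·5=40, M4→Loc-1 6·5=30. Service 143; fixed 124; total 267.
{Loc-1, Loc-2, Loc-3}: service 143 + fixed 186 = 329
(All 7 nonempty subsets were checked; Loc-1 only is lowest.)

Open Loc-1 only; minimum total cost 205.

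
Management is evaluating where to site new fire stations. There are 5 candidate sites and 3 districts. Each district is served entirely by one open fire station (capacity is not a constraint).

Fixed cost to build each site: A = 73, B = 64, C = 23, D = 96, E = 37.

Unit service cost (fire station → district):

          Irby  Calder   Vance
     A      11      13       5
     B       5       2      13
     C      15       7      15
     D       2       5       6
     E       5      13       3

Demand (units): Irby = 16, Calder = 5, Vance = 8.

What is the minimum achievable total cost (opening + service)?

For any fixed open set, each district goes to its cheapest open site; total = fixed + service.
{C, E}: Irby→E 5·16=80, Calder→C 7·5=35, Vance→E 3·8=24. Service 139; fixed 60; total 199.
{D}: service 105 + fixed 96 = 201
{E}: service 169 + fixed 37 = 206
{A, B, C, D, E}: service 66 + fixed 293 = 359
No other subset beats 199.

Minimum total cost: 199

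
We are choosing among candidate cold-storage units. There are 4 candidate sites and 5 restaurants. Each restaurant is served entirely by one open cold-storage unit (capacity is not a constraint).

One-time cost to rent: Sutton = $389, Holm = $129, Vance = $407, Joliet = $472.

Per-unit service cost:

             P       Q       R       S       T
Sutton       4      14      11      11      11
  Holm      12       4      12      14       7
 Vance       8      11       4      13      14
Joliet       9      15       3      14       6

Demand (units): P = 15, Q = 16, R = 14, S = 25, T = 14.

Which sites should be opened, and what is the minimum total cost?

Open Holm only; minimum total cost 989.

For any fixed open set, each restaurant goes to its cheapest open site; total = fixed + service.
{Holm}: P→Holm 12·15=180, Q→Holm 4·16=64, R→Holm 12·14=168, S→Holm 14·25=350, T→Holm 7·14=98. Service 860; fixed 129; total 989.
{Sutton, Holm}: P→Sutton 4·15=60, Q→Holm 4·16=64, R→Sutton 11·14=154, S→Sutton 11·25=275, T→Holm 7·14=98. Service 651; fixed 518; total 1169.
{Holm, Vance}: service 663 + fixed 536 = 1199
{Sutton, Holm, Vance, Joliet}: service 525 + fixed 1397 = 1922
(All 15 nonempty subsets were checked; Holm only is lowest.)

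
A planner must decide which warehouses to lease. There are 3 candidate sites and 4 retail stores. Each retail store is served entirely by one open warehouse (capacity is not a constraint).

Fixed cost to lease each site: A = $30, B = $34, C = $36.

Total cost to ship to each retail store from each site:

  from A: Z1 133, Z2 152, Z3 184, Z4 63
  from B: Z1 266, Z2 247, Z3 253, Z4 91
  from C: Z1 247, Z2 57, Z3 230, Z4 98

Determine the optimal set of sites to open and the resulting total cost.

Open A and C; minimum total cost 503.

For any fixed open set, each retail store goes to its cheapest open site; total = fixed + service.
{A, C}: Z1→A 133, Z2→C 57, Z3→A 184, Z4→A 63. Service 437; fixed 66; total 503.
{A, B, C}: Z1→A 133, Z2→C 57, Z3→A 184, Z4→A 63. Service 437; fixed 100; total 537.
{A}: Z1→A 133, Z2→A 152, Z3→A 184, Z4→A 63. Service 532; fixed 30; total 562.
No other subset beats 503.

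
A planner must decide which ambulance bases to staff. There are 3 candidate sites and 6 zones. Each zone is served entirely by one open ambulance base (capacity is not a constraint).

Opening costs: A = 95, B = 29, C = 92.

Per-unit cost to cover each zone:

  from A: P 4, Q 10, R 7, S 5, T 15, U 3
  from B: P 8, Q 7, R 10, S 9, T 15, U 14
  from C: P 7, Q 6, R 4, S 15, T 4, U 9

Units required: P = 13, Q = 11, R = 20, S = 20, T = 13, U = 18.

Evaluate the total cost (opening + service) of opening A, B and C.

Total cost: 620

Each zone is assigned to its cheapest site among the open ones.
{A, B, C}: P→A 4·13=52, Q→C 6·11=66, R→C 4·20=80, S→A 5·20=100, T→C 4·13=52, U→A 3·18=54. Service 404; fixed 216; total 620.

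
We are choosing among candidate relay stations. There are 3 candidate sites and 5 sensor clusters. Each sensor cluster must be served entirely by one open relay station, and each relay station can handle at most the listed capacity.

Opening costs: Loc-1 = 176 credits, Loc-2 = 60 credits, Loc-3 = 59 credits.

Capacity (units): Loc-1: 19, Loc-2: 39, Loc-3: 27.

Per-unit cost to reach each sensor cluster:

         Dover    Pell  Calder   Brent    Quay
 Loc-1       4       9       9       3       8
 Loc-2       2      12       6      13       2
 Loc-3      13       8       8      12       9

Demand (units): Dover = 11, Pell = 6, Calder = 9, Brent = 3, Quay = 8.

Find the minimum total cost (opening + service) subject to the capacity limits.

Minimum total cost: 263

Open {Loc-2}: Dover→Loc-2 2·11=22, Pell→Loc-2 12·6=72, Calder→Loc-2 6·9=54, Brent→Loc-2 13·3=39, Quay→Loc-2 2·8=16.
Loads: Loc-2 carries 37/39. Service 203; fixed 60; total 263.
Next best feasible plan costs 295.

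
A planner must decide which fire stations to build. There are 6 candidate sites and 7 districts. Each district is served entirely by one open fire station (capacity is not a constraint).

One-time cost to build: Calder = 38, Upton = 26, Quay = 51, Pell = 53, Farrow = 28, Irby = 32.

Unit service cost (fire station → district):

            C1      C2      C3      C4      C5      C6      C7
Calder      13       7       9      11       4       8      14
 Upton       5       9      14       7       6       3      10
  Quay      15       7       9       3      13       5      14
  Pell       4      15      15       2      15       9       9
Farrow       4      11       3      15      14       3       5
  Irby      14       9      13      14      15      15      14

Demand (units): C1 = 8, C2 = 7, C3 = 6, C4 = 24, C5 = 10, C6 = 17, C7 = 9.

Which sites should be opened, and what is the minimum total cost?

For any fixed open set, each district goes to its cheapest open site; total = fixed + service.
{Calder, Pell, Farrow}: C1→Pell 4·8=32, C2→Calder 7·7=49, C3→Farrow 3·6=18, C4→Pell 2·24=48, C5→Calder 4·10=40, C6→Farrow 3·17=51, C7→Farrow 5·9=45. Service 283; fixed 119; total 402.
{Calder, Quay, Farrow}: service 307 + fixed 117 = 424
{Upton, Pell, Farrow}: C1→Pell 4·8=32, C2→Upton 9·7=63, C3→Farrow 3·6=18, C4→Pell 2·24=48, C5→Upton 6·10=60, C6→Upton 3·17=51, C7→Farrow 5·9=45. Service 317; fixed 107; total 424.
{Calder, Upton, Quay, Pell, Farrow, Irby}: service 283 + fixed 228 = 511
No other subset beats 402.

Open Calder, Pell and Farrow; minimum total cost 402.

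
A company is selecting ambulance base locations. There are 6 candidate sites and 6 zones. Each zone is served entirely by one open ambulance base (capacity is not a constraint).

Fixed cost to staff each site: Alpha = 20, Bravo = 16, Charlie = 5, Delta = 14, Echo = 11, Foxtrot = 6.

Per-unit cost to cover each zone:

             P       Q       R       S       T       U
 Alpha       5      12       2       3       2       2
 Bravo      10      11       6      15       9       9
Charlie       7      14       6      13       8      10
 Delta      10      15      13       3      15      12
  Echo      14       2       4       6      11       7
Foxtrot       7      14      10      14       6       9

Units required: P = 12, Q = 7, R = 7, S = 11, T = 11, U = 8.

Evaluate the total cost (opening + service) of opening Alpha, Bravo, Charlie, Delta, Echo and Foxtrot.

Total cost: 231

Each zone is assigned to its cheapest site among the open ones.
{Alpha, Bravo, Charlie, Delta, Echo, Foxtrot}: P→Alpha 5·12=60, Q→Echo 2·7=14, R→Alpha 2·7=14, S→Alpha 3·11=33, T→Alpha 2·11=22, U→Alpha 2·8=16. Service 159; fixed 72; total 231.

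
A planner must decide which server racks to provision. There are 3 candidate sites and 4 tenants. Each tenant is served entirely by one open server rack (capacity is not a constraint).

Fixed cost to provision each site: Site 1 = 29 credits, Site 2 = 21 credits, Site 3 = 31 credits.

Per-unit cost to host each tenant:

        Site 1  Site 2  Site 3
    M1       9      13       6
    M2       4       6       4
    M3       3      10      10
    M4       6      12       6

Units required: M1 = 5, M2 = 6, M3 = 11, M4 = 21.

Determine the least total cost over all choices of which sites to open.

For any fixed open set, each tenant goes to its cheapest open site; total = fixed + service.
{Site 1}: M1→Site 1 9·5=45, M2→Site 1 4·6=24, M3→Site 1 3·11=33, M4→Site 1 6·21=126. Service 228; fixed 29; total 257.
{Site 1, Site 3}: M1→Site 3 6·5=30, M2→Site 1 4·6=24, M3→Site 1 3·11=33, M4→Site 1 6·21=126. Service 213; fixed 60; total 273.
{Site 1, Site 2}: M1→Site 1 9·5=45, M2→Site 1 4·6=24, M3→Site 1 3·11=33, M4→Site 1 6·21=126. Service 228; fixed 50; total 278.
{Site 1, Site 2, Site 3}: M1→Site 3 6·5=30, M2→Site 1 4·6=24, M3→Site 1 3·11=33, M4→Site 1 6·21=126. Service 213; fixed 81; total 294.
No other subset beats 257.

Minimum total cost: 257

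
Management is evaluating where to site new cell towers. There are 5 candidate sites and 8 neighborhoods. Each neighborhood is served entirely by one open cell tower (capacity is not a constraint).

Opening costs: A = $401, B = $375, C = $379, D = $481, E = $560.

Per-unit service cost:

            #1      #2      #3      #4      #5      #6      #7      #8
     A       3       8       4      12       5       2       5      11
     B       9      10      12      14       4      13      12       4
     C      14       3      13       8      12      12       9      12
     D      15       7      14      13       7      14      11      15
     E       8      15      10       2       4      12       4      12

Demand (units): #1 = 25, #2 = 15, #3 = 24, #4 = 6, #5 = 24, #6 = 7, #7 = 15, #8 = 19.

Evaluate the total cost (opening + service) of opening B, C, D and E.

Total cost: 2608

Each neighborhood is assigned to its cheapest site among the open ones.
{B, C, D, E}: #1→E 8·25=200, #2→C 3·15=45, #3→E 10·24=240, #4→E 2·6=12, #5→B 4·24=96, #6→C 12·7=84, #7→E 4·15=60, #8→B 4·19=76. Service 813; fixed 1795; total 2608.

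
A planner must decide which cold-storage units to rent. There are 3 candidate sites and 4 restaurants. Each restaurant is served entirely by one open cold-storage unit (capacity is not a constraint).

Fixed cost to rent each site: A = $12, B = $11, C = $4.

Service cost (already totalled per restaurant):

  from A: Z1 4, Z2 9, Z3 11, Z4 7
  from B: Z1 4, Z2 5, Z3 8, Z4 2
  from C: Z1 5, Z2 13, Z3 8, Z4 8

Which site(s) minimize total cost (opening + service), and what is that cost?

Open B only; minimum total cost 30.

For any fixed open set, each restaurant goes to its cheapest open site; total = fixed + service.
{B}: Z1→B 4, Z2→B 5, Z3→B 8, Z4→B 2. Service 19; fixed 11; total 30.
{B, C}: Z1→B 4, Z2→B 5, Z3→B 8, Z4→B 2. Service 19; fixed 15; total 34.
{C}: Z1→C 5, Z2→C 13, Z3→C 8, Z4→C 8. Service 34; fixed 4; total 38.
{A, B, C}: service 19 + fixed 27 = 46
(All 7 nonempty subsets were checked; B only is lowest.)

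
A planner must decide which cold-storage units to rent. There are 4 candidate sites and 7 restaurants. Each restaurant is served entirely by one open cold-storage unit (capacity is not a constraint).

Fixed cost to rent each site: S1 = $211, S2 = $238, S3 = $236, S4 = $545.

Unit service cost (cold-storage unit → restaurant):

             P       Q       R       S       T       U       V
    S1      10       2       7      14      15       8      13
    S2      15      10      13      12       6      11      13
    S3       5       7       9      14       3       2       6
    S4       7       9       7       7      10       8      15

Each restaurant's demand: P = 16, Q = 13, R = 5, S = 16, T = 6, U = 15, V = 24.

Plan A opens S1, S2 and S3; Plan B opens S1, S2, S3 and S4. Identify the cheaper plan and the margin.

Plan A: {S1, S2, S3}: P→S3 5·16=80, Q→S1 2·13=26, R→S1 7·5=35, S→S2 12·16=192, T→S3 3·6=18, U→S3 2·15=30, V→S3 6·24=144. Service 525; fixed 685; total 1210.
Plan B: {S1, S2, S3, S4}: P→S3 5·16=80, Q→S1 2·13=26, R→S1 7·5=35, S→S4 7·16=112, T→S3 3·6=18, U→S3 2·15=30, V→S3 6·24=144. Service 445; fixed 1230; total 1675.
Difference: |1210 − 1675| = 465.

Plan A is cheaper by 465.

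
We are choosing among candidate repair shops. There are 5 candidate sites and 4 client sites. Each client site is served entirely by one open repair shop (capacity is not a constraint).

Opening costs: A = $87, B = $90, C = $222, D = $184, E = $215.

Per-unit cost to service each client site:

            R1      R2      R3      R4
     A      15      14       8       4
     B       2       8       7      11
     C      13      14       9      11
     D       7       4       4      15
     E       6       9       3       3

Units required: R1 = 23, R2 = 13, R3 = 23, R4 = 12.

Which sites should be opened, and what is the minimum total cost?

Open B only; minimum total cost 533.

For any fixed open set, each client site goes to its cheapest open site; total = fixed + service.
{B}: R1→B 2·23=46, R2→B 8·13=104, R3→B 7·23=161, R4→B 11·12=132. Service 443; fixed 90; total 533.
{A, B}: service 359 + fixed 177 = 536
{B, E}: R1→B 2·23=46, R2→B 8·13=104, R3→E 3·23=69, R4→E 3·12=36. Service 255; fixed 305; total 560.
{A, B, C, D, E}: service 203 + fixed 798 = 1001
No other subset beats 533.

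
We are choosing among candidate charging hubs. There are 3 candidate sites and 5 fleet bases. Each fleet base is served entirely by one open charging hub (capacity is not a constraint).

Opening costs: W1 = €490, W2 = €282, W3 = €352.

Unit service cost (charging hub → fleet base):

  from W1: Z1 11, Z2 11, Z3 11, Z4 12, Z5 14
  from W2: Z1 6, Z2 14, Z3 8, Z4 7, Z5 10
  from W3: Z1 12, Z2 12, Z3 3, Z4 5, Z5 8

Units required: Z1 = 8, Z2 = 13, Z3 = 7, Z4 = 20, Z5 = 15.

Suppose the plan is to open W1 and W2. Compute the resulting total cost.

Each fleet base is assigned to its cheapest site among the open ones.
{W1, W2}: Z1→W2 6·8=48, Z2→W1 11·13=143, Z3→W2 8·7=56, Z4→W2 7·20=140, Z5→W2 10·15=150. Service 537; fixed 772; total 1309.

Total cost: 1309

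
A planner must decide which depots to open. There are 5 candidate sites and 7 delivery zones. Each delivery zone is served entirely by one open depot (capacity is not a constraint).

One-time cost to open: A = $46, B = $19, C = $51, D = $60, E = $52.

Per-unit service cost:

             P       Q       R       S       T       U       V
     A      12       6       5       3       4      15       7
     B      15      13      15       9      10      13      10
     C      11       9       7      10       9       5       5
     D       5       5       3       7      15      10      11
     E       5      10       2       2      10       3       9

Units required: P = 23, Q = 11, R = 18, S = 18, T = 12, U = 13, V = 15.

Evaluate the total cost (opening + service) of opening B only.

Each delivery zone is assigned to its cheapest site among the open ones.
{B}: P→B 15·23=345, Q→B 13·11=143, R→B 15·18=270, S→B 9·18=162, T→B 10·12=120, U→B 13·13=169, V→B 10·15=150. Service 1359; fixed 19; total 1378.

Total cost: 1378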